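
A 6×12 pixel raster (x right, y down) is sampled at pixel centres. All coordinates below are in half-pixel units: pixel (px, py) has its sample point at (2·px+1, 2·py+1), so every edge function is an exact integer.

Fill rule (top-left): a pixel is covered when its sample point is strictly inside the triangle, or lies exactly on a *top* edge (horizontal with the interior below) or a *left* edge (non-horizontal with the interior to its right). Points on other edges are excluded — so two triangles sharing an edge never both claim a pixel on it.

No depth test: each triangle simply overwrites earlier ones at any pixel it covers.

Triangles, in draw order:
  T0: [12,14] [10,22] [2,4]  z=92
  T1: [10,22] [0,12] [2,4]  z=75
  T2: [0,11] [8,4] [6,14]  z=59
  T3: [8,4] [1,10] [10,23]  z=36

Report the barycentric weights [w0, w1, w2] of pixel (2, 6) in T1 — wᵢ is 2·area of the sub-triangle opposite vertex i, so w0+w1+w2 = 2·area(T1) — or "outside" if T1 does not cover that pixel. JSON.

T0:
  2·area = 100
  edge (12, 14)→(10, 22): d=(-2,8) right/bottom  bias=-1
  edge (10, 22)→(2, 4): d=(-8,-18) top-left  bias=+0
  edge (2, 4)→(12, 14): d=(10,10) right/bottom  bias=-1
    (0,1)@(1, 3): e=[110,-10,0] → ·  [on edge]
    (1,2)@(3, 5): e=[90,10,0] → ·  [on edge]
    (2,3)@(5, 7): e=[70,30,0] → ·  [on edge]
    (2,4)@(5, 9): e=[66,14,20] → #
    (3,4)@(7, 9): e=[50,50,0] → ·  [on edge]
    (2,5)@(5, 11): e=[62,-2,40] → ·
    (3,5)@(7, 11): e=[46,34,20] → #
    (4,5)@(9, 11): e=[30,70,0] → ·  [on edge]
    (3,6)@(7, 13): e=[42,18,40] → #
    (4,6)@(9, 13): e=[26,54,20] → #
    (5,6)@(11, 13): e=[10,90,0] → ·  [on edge]
    (3,7)@(7, 15): e=[38,2,60] → #
  covered (10 px):
    · · · · · ·
    · · · · · ·
    · · · · · ·
    · · · · · ·
    · · # · · ·
    · · · # · ·
    · · · # # ·
    · · · # # #
    · · · · # #
    · · · · # ·
    · · · · · ·
    · · · · · ·
T1:
  2·area = 100
  edge (10, 22)→(0, 12): d=(-10,-10) top-left  bias=+0
  edge (0, 12)→(2, 4): d=(2,-8) top-left  bias=+0
  edge (2, 4)→(10, 22): d=(8,18) right/bottom  bias=-1
    (1,3)@(3, 7): e=[80,14,6] → #
    (2,3)@(5, 7): e=[100,30,-30] → ·
    (0,4)@(1, 9): e=[40,2,58] → #
    (2,4)@(5, 9): e=[80,34,-14] → ·
    (0,5)@(1, 11): e=[20,6,74] → #
    (2,5)@(5, 11): e=[60,38,2] → #
    (3,5)@(7, 11): e=[80,54,-34] → ·
    (0,6)@(1, 13): e=[0,10,90] → #  [on edge]
    (3,6)@(7, 13): e=[60,58,-18] → ·
    (0,7)@(1, 15): e=[-20,14,106] → ·
    (1,7)@(3, 15): e=[0,30,70] → #  [on edge]
    (3,7)@(7, 15): e=[40,62,-2] → ·
    (2,8)@(5, 17): e=[0,50,50] → #  [on edge]
    (3,9)@(7, 19): e=[0,70,30] → #  [on edge]
    (4,10)@(9, 21): e=[0,90,10] → #  [on edge]
    (5,11)@(11, 23): e=[0,110,-10] → ·  [on edge]
  covered (15 px):
    · · · · · ·
    · · · · · ·
    · · · · · ·
    · # · · · ·
    # # · · · ·
    # # # · · ·
    # # # · · ·
    · # # · · ·
    · · # # · ·
    · · · # · ·
    · · · · # ·
    · · · · · ·
T2:
  2·area = 66
  edge (0, 11)→(8, 4): d=(8,-7) top-left  bias=+0
  edge (8, 4)→(6, 14): d=(-2,10) right/bottom  bias=-1
  edge (6, 14)→(0, 11): d=(-6,-3) top-left  bias=+0
    (3,2)@(7, 5): e=[1,8,57] → #
    (4,2)@(9, 5): e=[15,-12,63] → ·
    (2,3)@(5, 7): e=[3,24,39] → #
    (4,3)@(9, 7): e=[31,-16,51] → ·
    (1,4)@(3, 9): e=[5,40,21] → #
    (3,4)@(7, 9): e=[33,0,33] → ·  [on edge]
    (0,5)@(1, 11): e=[7,56,3] → #
    (3,5)@(7, 11): e=[49,-4,21] → ·
    (0,6)@(1, 13): e=[23,52,-9] → ·
    (1,6)@(3, 13): e=[37,32,-3] → ·
    (2,6)@(5, 13): e=[51,12,3] → #
    (3,6)@(7, 13): e=[65,-8,9] → ·
    (2,9)@(5, 19): e=[99,0,-33] → ·  [on edge]
  covered (9 px):
    · · · · · ·
    · · · · · ·
    · · · # · ·
    · · # # · ·
    · # # · · ·
    # # # · · ·
    · · # · · ·
    · · · · · ·
    · · · · · ·
    · · · · · ·
    · · · · · ·
    · · · · · ·
T3:
  2·area = 145  (B↔C swapped to make it positive)
  edge (8, 4)→(10, 23): d=(2,19) right/bottom  bias=-1
  edge (10, 23)→(1, 10): d=(-9,-13) top-left  bias=+0
  edge (1, 10)→(8, 4): d=(7,-6) top-left  bias=+0
    (3,2)@(7, 5): e=[21,123,1] → #
    (4,2)@(9, 5): e=[-17,149,13] → ·
    (2,3)@(5, 7): e=[63,79,3] → #
    (4,3)@(9, 7): e=[-13,131,27] → ·
    (1,4)@(3, 9): e=[105,35,5] → #
    (4,4)@(9, 9): e=[-9,113,41] → ·
    (1,5)@(3, 11): e=[109,17,19] → #
    (4,5)@(9, 11): e=[-5,95,55] → ·
    (1,6)@(3, 13): e=[113,-1,33] → ·
    (2,6)@(5, 13): e=[75,25,45] → #
    (4,6)@(9, 13): e=[-1,77,69] → ·
    (2,7)@(5, 15): e=[79,7,59] → #
  covered (18 px):
    · · · · · ·
    · · · · · ·
    · · · # · ·
    · · # # · ·
    · # # # · ·
    · # # # · ·
    · · # # · ·
    · · # # # ·
    · · · # # ·
    · · · · # ·
    · · · · # ·
    · · · · · ·

Final: [42,18,40]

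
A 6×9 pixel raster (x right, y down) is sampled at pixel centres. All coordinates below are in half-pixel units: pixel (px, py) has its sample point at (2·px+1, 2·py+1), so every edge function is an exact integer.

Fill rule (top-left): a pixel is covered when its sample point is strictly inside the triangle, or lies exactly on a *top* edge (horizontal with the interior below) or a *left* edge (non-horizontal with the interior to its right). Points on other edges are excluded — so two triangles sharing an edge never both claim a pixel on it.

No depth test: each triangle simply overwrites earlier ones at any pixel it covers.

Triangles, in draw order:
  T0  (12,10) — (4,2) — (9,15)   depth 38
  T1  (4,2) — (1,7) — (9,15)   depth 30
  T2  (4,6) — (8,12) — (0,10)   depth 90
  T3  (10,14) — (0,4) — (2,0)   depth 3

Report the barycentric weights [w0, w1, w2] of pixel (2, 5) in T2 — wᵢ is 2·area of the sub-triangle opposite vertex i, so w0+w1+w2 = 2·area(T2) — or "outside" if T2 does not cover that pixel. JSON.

T0:
  2·area = 64  (B↔C swapped to make it positive)
  edge (12, 10)→(9, 15): d=(-3,5) right/bottom  bias=-1
  edge (9, 15)→(4, 2): d=(-5,-13) top-left  bias=+0
  edge (4, 2)→(12, 10): d=(8,8) right/bottom  bias=-1
    (1,0)@(3, 1): e=[72,-8,0] → ·  [on edge]
    (2,1)@(5, 3): e=[56,8,0] → ·  [on edge]
    (3,2)@(7, 5): e=[40,24,0] → ·  [on edge]
    (3,3)@(7, 7): e=[34,14,16] → █
    (4,3)@(9, 7): e=[24,40,0] → ·  [on edge]
    (3,4)@(7, 9): e=[28,4,32] → █
    (4,4)@(9, 9): e=[18,30,16] → █
    (5,4)@(11, 9): e=[8,56,0] → ·  [on edge]
    (3,5)@(7, 11): e=[22,-6,48] → ·
    (4,5)@(9, 11): e=[12,20,32] → █
    (5,5)@(11, 11): e=[2,46,16] → █
    (4,6)@(9, 13): e=[6,10,48] → █
    (4,7)@(9, 15): e=[0,0,64] → ·  [on edge]
  covered (6 px):
    · · · · · ·
    · · · · · ·
    · · · · · ·
    · · · █ · ·
    · · · █ █ ·
    · · · · █ █
    · · · · █ ·
    · · · · · ·
    · · · · · ·
T1:
  2·area = 64  (B↔C swapped to make it positive)
  edge (4, 2)→(9, 15): d=(5,13) right/bottom  bias=-1
  edge (9, 15)→(1, 7): d=(-8,-8) top-left  bias=+0
  edge (1, 7)→(4, 2): d=(3,-5) top-left  bias=+0
    (1,2)@(3, 5): e=[28,32,4] → █
    (2,2)@(5, 5): e=[2,48,14] → █
    (3,2)@(7, 5): e=[-24,64,24] → ·
    (0,3)@(1, 7): e=[64,0,0] → █  [on edge]
    (3,3)@(7, 7): e=[-14,48,30] → ·
    (0,4)@(1, 9): e=[74,-16,6] → ·
    (1,4)@(3, 9): e=[48,0,16] → █  [on edge]
    (3,4)@(7, 9): e=[-4,32,36] → ·
    (1,5)@(3, 11): e=[58,-16,22] → ·
    (2,5)@(5, 11): e=[32,0,32] → █  [on edge]
    (3,5)@(7, 11): e=[6,16,42] → █
    (4,5)@(9, 11): e=[-20,32,52] → ·
    (3,6)@(7, 13): e=[16,0,48] → █  [on edge]
    (4,7)@(9, 15): e=[0,0,64] → ·  [on edge]
    (5,8)@(11, 17): e=[-16,0,80] → ·  [on edge]
  covered (10 px):
    · · · · · ·
    · · · · · ·
    · █ █ · · ·
    █ █ █ · · ·
    · █ █ · · ·
    · · █ █ · ·
    · · · █ · ·
    · · · · · ·
    · · · · · ·
T2:
  2·area = 40
  edge (4, 6)→(8, 12): d=(4,6) right/bottom  bias=-1
  edge (8, 12)→(0, 10): d=(-8,-2) top-left  bias=+0
  edge (0, 10)→(4, 6): d=(4,-4) top-left  bias=+0
    (4,0)@(9, 1): e=[-50,90,0] → ·  [on edge]
    (3,1)@(7, 3): e=[-30,70,0] → ·  [on edge]
    (2,2)@(5, 5): e=[-10,50,0] → ·  [on edge]
    (1,3)@(3, 7): e=[10,30,0] → █  [on edge]
    (2,3)@(5, 7): e=[-2,34,8] → ·
    (0,4)@(1, 9): e=[30,10,0] → █  [on edge]
    (2,4)@(5, 9): e=[6,18,16] → █
    (3,4)@(7, 9): e=[-6,22,24] → ·
    (0,5)@(1, 11): e=[38,-6,8] → ·
    (1,5)@(3, 11): e=[26,-2,16] → ·
    (2,5)@(5, 11): e=[14,2,24] → █
    (3,5)@(7, 11): e=[2,6,32] → █
  covered (6 px):
    · · · · · ·
    · · · · · ·
    · · · · · ·
    · █ · · · ·
    █ █ █ · · ·
    · · █ █ · ·
    · · · · · ·
    · · · · · ·
    · · · · · ·
T3:
  2·area = 60
  edge (10, 14)→(0, 4): d=(-10,-10) top-left  bias=+0
  edge (0, 4)→(2, 0): d=(2,-4) top-left  bias=+0
  edge (2, 0)→(10, 14): d=(8,14) right/bottom  bias=-1
    (0,1)@(1, 3): e=[20,2,38] → █
    (1,1)@(3, 3): e=[40,10,10] → █
    (2,1)@(5, 3): e=[60,18,-18] → ·
    (0,2)@(1, 5): e=[0,6,54] → █  [on edge]
    (2,2)@(5, 5): e=[40,22,-2] → ·
    (0,3)@(1, 7): e=[-20,10,70] → ·
    (1,3)@(3, 7): e=[0,18,42] → █  [on edge]
    (2,3)@(5, 7): e=[20,26,14] → █
    (3,3)@(7, 7): e=[40,34,-14] → ·
    (1,4)@(3, 9): e=[-20,22,58] → ·
    (2,4)@(5, 9): e=[0,30,30] → █  [on edge]
    (3,4)@(7, 9): e=[20,38,2] → █
    (3,5)@(7, 11): e=[0,42,18] → █  [on edge]
    (4,6)@(9, 13): e=[0,54,6] → █  [on edge]
    (5,7)@(11, 15): e=[0,66,-6] → ·  [on edge]
  covered (10 px):
    · · · · · ·
    █ █ · · · ·
    █ █ · · · ·
    · █ █ · · ·
    · · █ █ · ·
    · · · █ · ·
    · · · · █ ·
    · · · · · ·
    · · · · · ·

Result: [2,24,14]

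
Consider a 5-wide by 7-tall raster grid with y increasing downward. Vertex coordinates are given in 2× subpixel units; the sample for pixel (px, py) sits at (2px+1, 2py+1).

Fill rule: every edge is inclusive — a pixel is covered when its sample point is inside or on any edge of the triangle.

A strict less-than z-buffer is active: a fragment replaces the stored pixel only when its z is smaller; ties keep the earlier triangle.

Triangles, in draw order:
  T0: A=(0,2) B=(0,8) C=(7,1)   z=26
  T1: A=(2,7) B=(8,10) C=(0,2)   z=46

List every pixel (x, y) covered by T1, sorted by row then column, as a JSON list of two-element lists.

T0:
  2·area = 42  (B↔C swapped to make it positive)
  edge (0, 2)→(7, 1): d=(7,-1) inclusive
  edge (7, 1)→(0, 8): d=(-7,7) inclusive
  edge (0, 8)→(0, 2): d=(0,-6) inclusive
    (3,0)@(7, 1): e=[0,0,42] → █  [on edge]
    (4,0)@(9, 1): e=[2,-14,54] → ·
    (0,1)@(1, 3): e=[8,28,6] → █
    (1,1)@(3, 3): e=[10,14,18] → █
    (2,1)@(5, 3): e=[12,0,30] → █  [on edge]
    (3,1)@(7, 3): e=[14,-14,42] → ·
    (0,2)@(1, 5): e=[22,14,6] → █
    (1,2)@(3, 5): e=[24,0,18] → █  [on edge]
    (2,2)@(5, 5): e=[26,-14,30] → ·
    (0,3)@(1, 7): e=[36,0,6] → █  [on edge]
    (1,3)@(3, 7): e=[38,-14,18] → ·
    (0,4)@(1, 9): e=[50,-14,6] → ·
  covered (7 px):
    · · · █ ·
    █ █ █ · ·
    █ █ · · ·
    █ · · · ·
    · · · · ·
    · · · · ·
    · · · · ·
T1:
  2·area = 24  (B↔C swapped to make it positive)
  edge (2, 7)→(0, 2): d=(-2,-5) inclusive
  edge (0, 2)→(8, 10): d=(8,8) inclusive
  edge (8, 10)→(2, 7): d=(-6,-3) inclusive
    (0,1)@(1, 3): e=[3,0,21] → █  [on edge]
    (1,1)@(3, 3): e=[13,-16,27] → ·
    (0,2)@(1, 5): e=[-1,16,9] → ·
    (1,2)@(3, 5): e=[9,0,15] → █  [on edge]
    (2,2)@(5, 5): e=[19,-16,21] → ·
    (1,3)@(3, 7): e=[5,16,3] → █
    (2,3)@(5, 7): e=[15,0,9] → █  [on edge]
    (3,3)@(7, 7): e=[25,-16,15] → ·
    (1,4)@(3, 9): e=[1,32,-9] → ·
    (2,4)@(5, 9): e=[11,16,-3] → ·
    (3,4)@(7, 9): e=[21,0,3] → █  [on edge]
    (4,4)@(9, 9): e=[31,-16,9] → ·
    (4,5)@(9, 11): e=[27,0,-3] → ·  [on edge]
  covered (5 px):
    · · · · ·
    █ · · · ·
    · █ · · ·
    · █ █ · ·
    · · · █ ·
    · · · · ·
    · · · · ·

Result: [[0,1],[1,2],[1,3],[2,3],[3,4]]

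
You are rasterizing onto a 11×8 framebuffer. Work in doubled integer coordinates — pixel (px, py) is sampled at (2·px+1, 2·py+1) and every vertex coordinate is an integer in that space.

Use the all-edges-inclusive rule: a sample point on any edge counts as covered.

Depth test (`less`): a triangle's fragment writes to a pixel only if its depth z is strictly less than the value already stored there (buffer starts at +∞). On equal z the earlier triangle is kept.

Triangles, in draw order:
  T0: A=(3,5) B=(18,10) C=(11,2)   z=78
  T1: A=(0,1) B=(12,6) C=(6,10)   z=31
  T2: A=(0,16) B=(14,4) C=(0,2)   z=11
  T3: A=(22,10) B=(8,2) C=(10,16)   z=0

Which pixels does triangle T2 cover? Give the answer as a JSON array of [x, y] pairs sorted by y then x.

T0:
  2·area = 85  (B↔C swapped to make it positive)
  edge (3, 5)→(11, 2): d=(8,-3) inclusive
  edge (11, 2)→(18, 10): d=(7,8) inclusive
  edge (18, 10)→(3, 5): d=(-15,-5) inclusive
    (4,1)@(9, 3): e=[2,23,60] → █
    (5,1)@(11, 3): e=[8,7,70] → █
    (6,1)@(13, 3): e=[14,-9,80] → ·
    (1,2)@(3, 5): e=[0,85,0] → █  [on edge]
    (2,2)@(5, 5): e=[6,69,10] → █
    (3,2)@(7, 5): e=[12,53,20] → █
    (6,2)@(13, 5): e=[30,5,50] → █
    (7,2)@(15, 5): e=[36,-11,60] → ·
    (1,3)@(3, 7): e=[16,99,-30] → ·
    (2,3)@(5, 7): e=[22,83,-20] → ·
    (3,3)@(7, 7): e=[28,67,-10] → ·
    (4,3)@(9, 7): e=[34,51,0] → █  [on edge]
    (7,4)@(15, 9): e=[68,17,0] → █  [on edge]
    (10,5)@(21, 11): e=[102,-17,0] → ·  [on edge]
  covered (14 px):
    · · · · · · · · · · ·
    · · · · █ █ · · · · ·
    · █ █ █ █ █ █ · · · ·
    · · · · █ █ █ █ · · ·
    · · · · · · · █ █ · ·
    · · · · · · · · · · ·
    · · · · · · · · · · ·
    · · · · · · · · · · ·
T1:
  2·area = 78
  edge (0, 1)→(12, 6): d=(12,5) inclusive
  edge (12, 6)→(6, 10): d=(-6,4) inclusive
  edge (6, 10)→(0, 1): d=(-6,-9) inclusive
    (1,1)@(3, 3): e=[9,54,15] → █
    (2,1)@(5, 3): e=[-1,46,33] → ·
    (1,2)@(3, 5): e=[33,42,3] → █
    (2,2)@(5, 5): e=[23,34,21] → █
    (3,2)@(7, 5): e=[13,26,39] → █
    (4,2)@(9, 5): e=[3,18,57] → █
    (5,2)@(11, 5): e=[-7,10,75] → ·
    (1,3)@(3, 7): e=[57,30,-9] → ·
    (2,3)@(5, 7): e=[47,22,9] → █
    (5,3)@(11, 7): e=[17,-2,63] → ·
    (2,4)@(5, 9): e=[71,10,-3] → ·
    (3,4)@(7, 9): e=[61,2,15] → █
  covered (9 px):
    · · · · · · · · · · ·
    · █ · · · · · · · · ·
    · █ █ █ █ · · · · · ·
    · · █ █ █ · · · · · ·
    · · · █ · · · · · · ·
    · · · · · · · · · · ·
    · · · · · · · · · · ·
    · · · · · · · · · · ·
T2:
  2·area = 196  (B↔C swapped to make it positive)
  edge (0, 16)→(0, 2): d=(0,-14) inclusive
  edge (0, 2)→(14, 4): d=(14,2) inclusive
  edge (14, 4)→(0, 16): d=(-14,12) inclusive
    (0,1)@(1, 3): e=[14,12,170] → █
    (1,1)@(3, 3): e=[42,8,146] → █
    (2,1)@(5, 3): e=[70,4,122] → █
    (3,1)@(7, 3): e=[98,0,98] → █  [on edge]
    (4,1)@(9, 3): e=[126,-4,74] → ·
    (0,2)@(1, 5): e=[14,40,142] → █
    (4,2)@(9, 5): e=[126,24,46] → █
    (5,2)@(11, 5): e=[154,20,22] → █
    (6,2)@(13, 5): e=[182,16,-2] → ·
    (10,2)@(21, 5): e=[294,0,-98] → ·  [on edge]
    (0,3)@(1, 7): e=[14,68,114] → █
    (5,3)@(11, 7): e=[154,48,-6] → ·
  covered (25 px):
    · · · · · · · · · · ·
    █ █ █ █ · · · · · · ·
    █ █ █ █ █ █ · · · · ·
    █ █ █ █ █ · · · · · ·
    █ █ █ █ · · · · · · ·
    █ █ █ · · · · · · · ·
    █ █ · · · · · · · · ·
    █ · · · · · · · · · ·
T3:
  2·area = 180  (B↔C swapped to make it positive)
  edge (22, 10)→(10, 16): d=(-12,6) inclusive
  edge (10, 16)→(8, 2): d=(-2,-14) inclusive
  edge (8, 2)→(22, 10): d=(14,8) inclusive
    (4,1)@(9, 3): e=[162,12,6] → █
    (5,1)@(11, 3): e=[150,40,-10] → ·
    (4,2)@(9, 5): e=[138,8,34] → █
    (5,2)@(11, 5): e=[126,36,18] → █
    (6,2)@(13, 5): e=[114,64,2] → █
    (7,2)@(15, 5): e=[102,92,-14] → ·
    (4,3)@(9, 7): e=[114,4,62] → █
    (7,3)@(15, 7): e=[78,88,14] → █
    (8,3)@(17, 7): e=[66,116,-2] → ·
    (4,4)@(9, 9): e=[90,0,90] → █  [on edge]
    (8,4)@(17, 9): e=[42,112,26] → █
    (9,4)@(19, 9): e=[30,140,10] → █
  covered (23 px):
    · · · · · · · · · · ·
    · · · · █ · · · · · ·
    · · · · █ █ █ · · · ·
    · · · · █ █ █ █ · · ·
    · · · · █ █ █ █ █ █ ·
    · · · · · █ █ █ █ █ ·
    · · · · · █ █ █ · · ·
    · · · · · █ · · · · ·

Result: [[0,1],[1,1],[2,1],[3,1],[0,2],[1,2],[2,2],[3,2],[4,2],[5,2],[0,3],[1,3],[2,3],[3,3],[4,3],[0,4],[1,4],[2,4],[3,4],[0,5],[1,5],[2,5],[0,6],[1,6],[0,7]]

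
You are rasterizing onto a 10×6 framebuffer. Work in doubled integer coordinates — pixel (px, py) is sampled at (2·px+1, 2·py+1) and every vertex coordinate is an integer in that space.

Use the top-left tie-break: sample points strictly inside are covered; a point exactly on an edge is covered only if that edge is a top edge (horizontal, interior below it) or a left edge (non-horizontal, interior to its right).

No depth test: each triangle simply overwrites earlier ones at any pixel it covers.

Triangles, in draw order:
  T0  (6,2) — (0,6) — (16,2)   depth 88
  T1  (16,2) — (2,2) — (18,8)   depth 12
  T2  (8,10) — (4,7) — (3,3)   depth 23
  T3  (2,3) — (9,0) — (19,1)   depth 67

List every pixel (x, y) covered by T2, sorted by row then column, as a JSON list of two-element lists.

T0:
  2·area = 40  (B↔C swapped to make it positive)
  edge (6, 2)→(16, 2): d=(10,0) top-left  bias=+0
  edge (16, 2)→(0, 6): d=(-16,4) right/bottom  bias=-1
  edge (0, 6)→(6, 2): d=(6,-4) top-left  bias=+0
    (2,1)@(5, 3): e=[10,28,2] → █
    (3,1)@(7, 3): e=[10,20,10] → █
    (4,1)@(9, 3): e=[10,12,18] → █
    (5,1)@(11, 3): e=[10,4,26] → █
    (6,1)@(13, 3): e=[10,-4,34] → ·
    (1,2)@(3, 5): e=[30,4,6] → █
    (2,2)@(5, 5): e=[30,-4,14] → ·
    (3,2)@(7, 5): e=[30,-12,22] → ·
    (4,2)@(9, 5): e=[30,-20,30] → ·
    (5,2)@(11, 5): e=[30,-28,38] → ·
    (1,3)@(3, 7): e=[50,-28,18] → ·
  covered (5 px):
    · · · · · · · · · ·
    · · █ █ █ █ · · · ·
    · █ · · · · · · · ·
    · · · · · · · · · ·
    · · · · · · · · · ·
    · · · · · · · · · ·
T1:
  2·area = 84  (B↔C swapped to make it positive)
  edge (16, 2)→(18, 8): d=(2,6) right/bottom  bias=-1
  edge (18, 8)→(2, 2): d=(-16,-6) top-left  bias=+0
  edge (2, 2)→(16, 2): d=(14,0) top-left  bias=+0
    (2,1)@(5, 3): e=[68,2,14] → █
    (3,1)@(7, 3): e=[56,14,14] → █
    (4,1)@(9, 3): e=[44,26,14] → █
    (5,1)@(11, 3): e=[32,38,14] → █
    (6,1)@(13, 3): e=[20,50,14] → █
    (7,1)@(15, 3): e=[8,62,14] → █
    (8,1)@(17, 3): e=[-4,74,14] → ·
    (2,2)@(5, 5): e=[72,-30,42] → ·
    (3,2)@(7, 5): e=[60,-18,42] → ·
    (4,2)@(9, 5): e=[48,-6,42] → ·
    (5,2)@(11, 5): e=[36,6,42] → █
    (8,2)@(17, 5): e=[0,42,42] → ·  [on edge]
    (9,5)@(19, 11): e=[0,-42,126] → ·  [on edge]
  covered (10 px):
    · · · · · · · · · ·
    · · █ █ █ █ █ █ · ·
    · · · · · █ █ █ · ·
    · · · · · · · · █ ·
    · · · · · · · · · ·
    · · · · · · · · · ·
T2:
  2·area = 13
  edge (8, 10)→(4, 7): d=(-4,-3) top-left  bias=+0
  edge (4, 7)→(3, 3): d=(-1,-4) top-left  bias=+0
  edge (3, 3)→(8, 10): d=(5,7) right/bottom  bias=-1
    (1,1)@(3, 3): e=[13,0,0] → ·  [on edge]
    (2,3)@(5, 7): e=[3,4,6] → █
    (3,3)@(7, 7): e=[9,12,-8] → ·
    (2,4)@(5, 9): e=[-5,2,16] → ·
    (3,4)@(7, 9): e=[1,10,2] → █
    (4,4)@(9, 9): e=[7,18,-12] → ·
    (2,5)@(5, 11): e=[-13,0,26] → ·  [on edge]
    (3,5)@(7, 11): e=[-7,8,12] → ·
  covered (2 px):
    · · · · · · · · · ·
    · · · · · · · · · ·
    · · · · · · · · · ·
    · · █ · · · · · · ·
    · · · █ · · · · · ·
    · · · · · · · · · ·
T3:
  2·area = 37
  edge (2, 3)→(9, 0): d=(7,-3) top-left  bias=+0
  edge (9, 0)→(19, 1): d=(10,1) right/bottom  bias=-1
  edge (19, 1)→(2, 3): d=(-17,2) right/bottom  bias=-1
    (3,0)@(7, 1): e=[1,12,24] → █
    (4,0)@(9, 1): e=[7,10,20] → █
    (5,0)@(11, 1): e=[13,8,16] → █
    (6,0)@(13, 1): e=[19,6,12] → █
    (7,0)@(15, 1): e=[25,4,8] → █
    (8,0)@(17, 1): e=[31,2,4] → █
    (9,0)@(19, 1): e=[37,0,0] → ·  [on edge]
    (3,1)@(7, 3): e=[15,32,-10] → ·
    (4,1)@(9, 3): e=[21,30,-14] → ·
    (5,1)@(11, 3): e=[27,28,-18] → ·
    (6,1)@(13, 3): e=[33,26,-22] → ·
    (7,1)@(15, 3): e=[39,24,-26] → ·
  covered (6 px):
    · · · █ █ █ █ █ █ ·
    · · · · · · · · · ·
    · · · · · · · · · ·
    · · · · · · · · · ·
    · · · · · · · · · ·
    · · · · · · · · · ·

Final: [[2,3],[3,4]]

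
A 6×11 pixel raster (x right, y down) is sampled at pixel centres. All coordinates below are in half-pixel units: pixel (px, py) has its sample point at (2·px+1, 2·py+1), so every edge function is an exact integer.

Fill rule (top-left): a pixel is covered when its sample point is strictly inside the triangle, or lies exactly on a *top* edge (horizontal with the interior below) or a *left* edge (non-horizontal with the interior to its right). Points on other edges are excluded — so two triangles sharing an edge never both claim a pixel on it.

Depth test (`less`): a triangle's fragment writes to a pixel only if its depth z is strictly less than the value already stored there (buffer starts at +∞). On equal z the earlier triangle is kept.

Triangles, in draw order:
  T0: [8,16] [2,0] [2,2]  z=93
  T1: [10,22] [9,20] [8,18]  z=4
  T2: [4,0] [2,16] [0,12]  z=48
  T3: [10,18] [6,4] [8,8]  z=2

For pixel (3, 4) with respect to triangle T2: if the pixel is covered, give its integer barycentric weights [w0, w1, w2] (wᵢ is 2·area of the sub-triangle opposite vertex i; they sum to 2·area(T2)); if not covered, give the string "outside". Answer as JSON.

T0:
  2·area = 12  (B↔C swapped to make it positive)
  edge (8, 16)→(2, 2): d=(-6,-14) top-left  bias=+0
  edge (2, 2)→(2, 0): d=(0,-2) top-left  bias=+0
  edge (2, 0)→(8, 16): d=(6,16) right/bottom  bias=-1
    (1,1)@(3, 3): e=[8,2,2] → X
    (2,1)@(5, 3): e=[36,6,-30] → .
    (1,2)@(3, 5): e=[-4,2,14] → .
    (2,4)@(5, 9): e=[0,6,6] → X  [on edge]
    (3,4)@(7, 9): e=[28,10,-26] → .
    (2,5)@(5, 11): e=[-12,6,18] → .
  covered (2 px):
    . . . . . .
    . X . . . .
    . . . . . .
    . . . . . .
    . . X . . .
    . . . . . .
    . . . . . .
    . . . . . .
    . . . . . .
    . . . . . .
    . . . . . .
T1:
  degenerate (2·area = 0) — covers nothing
T2:
  2·area = 40
  edge (4, 0)→(2, 16): d=(-2,16) right/bottom  bias=-1
  edge (2, 16)→(0, 12): d=(-2,-4) top-left  bias=+0
  edge (0, 12)→(4, 0): d=(4,-12) top-left  bias=+0
    (1,1)@(3, 3): e=[10,30,0] → X  [on edge]
    (2,1)@(5, 3): e=[-22,38,24] → .
    (1,2)@(3, 5): e=[6,26,8] → X
    (2,2)@(5, 5): e=[-26,34,32] → .
    (1,3)@(3, 7): e=[2,22,16] → X
    (2,3)@(5, 7): e=[-30,30,40] → .
    (0,4)@(1, 9): e=[30,10,0] → X  [on edge]
    (1,4)@(3, 9): e=[-2,18,24] → .
    (0,5)@(1, 11): e=[26,6,8] → X
    (1,5)@(3, 11): e=[-6,14,32] → .
    (0,6)@(1, 13): e=[22,2,16] → X
    (1,6)@(3, 13): e=[-10,10,40] → .
  covered (6 px):
    . . . . . .
    . X . . . .
    . X . . . .
    . X . . . .
    X . . . . .
    X . . . . .
    X . . . . .
    . . . . . .
    . . . . . .
    . . . . . .
    . . . . . .
T3:
  2·area = 12
  edge (10, 18)→(6, 4): d=(-4,-14) top-left  bias=+0
  edge (6, 4)→(8, 8): d=(2,4) right/bottom  bias=-1
  edge (8, 8)→(10, 18): d=(2,10) right/bottom  bias=-1
    (3,1)@(7, 3): e=[18,-6,0] → .  [on edge]
    (3,3)@(7, 7): e=[2,2,8] → X
    (4,3)@(9, 7): e=[30,-6,-12] → .
    (3,4)@(7, 9): e=[-6,6,12] → .
    (4,6)@(9, 13): e=[6,6,0] → .  [on edge]
  covered (1 px):
    . . . . . .
    . . . . . .
    . . . . . .
    . . . X . .
    . . . . . .
    . . . . . .
    . . . . . .
    . . . . . .
    . . . . . .
    . . . . . .
    . . . . . .

Answer: "outside"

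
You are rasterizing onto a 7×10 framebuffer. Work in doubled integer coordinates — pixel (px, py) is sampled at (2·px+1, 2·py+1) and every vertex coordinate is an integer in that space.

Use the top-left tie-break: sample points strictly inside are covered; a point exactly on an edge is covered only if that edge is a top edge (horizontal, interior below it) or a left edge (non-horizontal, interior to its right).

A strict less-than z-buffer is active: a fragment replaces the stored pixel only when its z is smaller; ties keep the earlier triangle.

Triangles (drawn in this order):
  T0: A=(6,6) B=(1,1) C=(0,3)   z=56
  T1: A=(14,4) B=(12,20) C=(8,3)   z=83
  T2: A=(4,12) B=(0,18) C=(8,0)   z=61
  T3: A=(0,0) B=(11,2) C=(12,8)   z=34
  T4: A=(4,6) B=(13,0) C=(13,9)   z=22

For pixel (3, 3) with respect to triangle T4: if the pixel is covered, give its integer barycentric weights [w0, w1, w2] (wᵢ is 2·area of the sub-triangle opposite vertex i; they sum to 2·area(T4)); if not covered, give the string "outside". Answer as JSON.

T0:
  2·area = 15  (B↔C swapped to make it positive)
  edge (6, 6)→(0, 3): d=(-6,-3) top-left  bias=+0
  edge (0, 3)→(1, 1): d=(1,-2) top-left  bias=+0
  edge (1, 1)→(6, 6): d=(5,5) right/bottom  bias=-1
    (0,0)@(1, 1): e=[15,0,0] → ·  [on edge]
    (0,1)@(1, 3): e=[3,2,10] → #
    (1,1)@(3, 3): e=[9,6,0] → ·  [on edge]
    (0,2)@(1, 5): e=[-9,4,20] → ·
    (2,2)@(5, 5): e=[3,12,0] → ·  [on edge]
    (3,3)@(7, 7): e=[-3,18,0] → ·  [on edge]
    (4,4)@(9, 9): e=[-9,24,0] → ·  [on edge]
    (5,5)@(11, 11): e=[-15,30,0] → ·  [on edge]
    (6,6)@(13, 13): e=[-21,36,0] → ·  [on edge]
  covered (1 px):
    · · · · · · ·
    # · · · · · ·
    · · · · · · ·
    · · · · · · ·
    · · · · · · ·
    · · · · · · ·
    · · · · · · ·
    · · · · · · ·
    · · · · · · ·
    · · · · · · ·
T1:
  2·area = 98
  edge (14, 4)→(12, 20): d=(-2,16) right/bottom  bias=-1
  edge (12, 20)→(8, 3): d=(-4,-17) top-left  bias=+0
  edge (8, 3)→(14, 4): d=(6,1) right/bottom  bias=-1
    (4,2)@(9, 5): e=[78,9,11] → #
    (5,2)@(11, 5): e=[46,43,9] → #
    (6,2)@(13, 5): e=[14,77,7] → #
    (4,3)@(9, 7): e=[74,1,23] → #
    (4,4)@(9, 9): e=[70,-7,35] → ·
    (5,4)@(11, 9): e=[38,27,33] → #
    (5,5)@(11, 11): e=[34,19,45] → #
    (5,6)@(11, 13): e=[30,11,57] → #
    (6,6)@(13, 13): e=[-2,45,55] → ·
    (5,7)@(11, 15): e=[26,3,69] → #
    (6,7)@(13, 15): e=[-6,37,67] → ·
    (5,8)@(11, 17): e=[22,-5,81] → ·
  covered (12 px):
    · · · · · · ·
    · · · · · · ·
    · · · · # # #
    · · · · # # #
    · · · · · # #
    · · · · · # #
    · · · · · # ·
    · · · · · # ·
    · · · · · · ·
    · · · · · · ·
T2:
  2·area = 24
  edge (4, 12)→(0, 18): d=(-4,6) right/bottom  bias=-1
  edge (0, 18)→(8, 0): d=(8,-18) top-left  bias=+0
  edge (8, 0)→(4, 12): d=(-4,12) right/bottom  bias=-1
    (3,1)@(7, 3): e=[18,6,0] → ·  [on edge]
    (2,3)@(5, 7): e=[14,2,8] → #
    (3,3)@(7, 7): e=[2,38,-16] → ·
    (2,4)@(5, 9): e=[6,18,0] → ·  [on edge]
    (1,6)@(3, 13): e=[2,14,8] → #
    (2,6)@(5, 13): e=[-10,50,-16] → ·
    (1,7)@(3, 15): e=[-6,30,0] → ·  [on edge]
  covered (2 px):
    · · · · · · ·
    · · · · · · ·
    · · · · · · ·
    · · # · · · ·
    · · · · · · ·
    · · · · · · ·
    · # · · · · ·
    · · · · · · ·
    · · · · · · ·
    · · · · · · ·
T3:
  2·area = 64
  edge (0, 0)→(11, 2): d=(11,2) right/bottom  bias=-1
  edge (11, 2)→(12, 8): d=(1,6) right/bottom  bias=-1
  edge (12, 8)→(0, 0): d=(-12,-8) top-left  bias=+0
    (1,0)@(3, 1): e=[5,47,12] → #
    (2,0)@(5, 1): e=[1,35,28] → #
    (3,0)@(7, 1): e=[-3,23,44] → ·
    (1,1)@(3, 3): e=[27,49,-12] → ·
    (2,1)@(5, 3): e=[23,37,4] → #
    (3,1)@(7, 3): e=[19,25,20] → #
    (4,1)@(9, 3): e=[15,13,36] → #
    (5,1)@(11, 3): e=[11,1,52] → #
    (6,1)@(13, 3): e=[7,-11,68] → ·
    (2,2)@(5, 5): e=[45,39,-20] → ·
    (3,2)@(7, 5): e=[41,27,-4] → ·
    (4,2)@(9, 5): e=[37,15,12] → #
  covered (9 px):
    · # # · · · ·
    · · # # # # ·
    · · · · # # ·
    · · · · · # ·
    · · · · · · ·
    · · · · · · ·
    · · · · · · ·
    · · · · · · ·
    · · · · · · ·
    · · · · · · ·
T4:
  2·area = 81
  edge (4, 6)→(13, 0): d=(9,-6) top-left  bias=+0
  edge (13, 0)→(13, 9): d=(0,9) right/bottom  bias=-1
  edge (13, 9)→(4, 6): d=(-9,-3) top-left  bias=+0
    (6,0)@(13, 1): e=[9,0,72] → ·  [on edge]
    (4,1)@(9, 3): e=[3,36,42] → #
    (5,1)@(11, 3): e=[15,18,48] → #
    (6,1)@(13, 3): e=[27,0,54] → ·  [on edge]
    (0,2)@(1, 5): e=[-27,108,0] → ·  [on edge]
    (3,2)@(7, 5): e=[9,54,18] → #
    (6,2)@(13, 5): e=[45,0,36] → ·  [on edge]
    (3,3)@(7, 7): e=[27,54,0] → #  [on edge]
    (6,3)@(13, 7): e=[63,0,18] → ·  [on edge]
    (3,4)@(7, 9): e=[45,54,-18] → ·
    (4,4)@(9, 9): e=[57,36,-12] → ·
    (5,4)@(11, 9): e=[69,18,-6] → ·
    (6,4)@(13, 9): e=[81,0,0] → ·  [on edge]
    (6,5)@(13, 11): e=[99,0,-18] → ·  [on edge]
    (6,6)@(13, 13): e=[117,0,-36] → ·  [on edge]
    (6,7)@(13, 15): e=[135,0,-54] → ·  [on edge]
    (6,8)@(13, 17): e=[153,0,-72] → ·  [on edge]
    (6,9)@(13, 19): e=[171,0,-90] → ·  [on edge]
  covered (8 px):
    · · · · · · ·
    · · · · # # ·
    · · · # # # ·
    · · · # # # ·
    · · · · · · ·
    · · · · · · ·
    · · · · · · ·
    · · · · · · ·
    · · · · · · ·
    · · · · · · ·

Final: [54,0,27]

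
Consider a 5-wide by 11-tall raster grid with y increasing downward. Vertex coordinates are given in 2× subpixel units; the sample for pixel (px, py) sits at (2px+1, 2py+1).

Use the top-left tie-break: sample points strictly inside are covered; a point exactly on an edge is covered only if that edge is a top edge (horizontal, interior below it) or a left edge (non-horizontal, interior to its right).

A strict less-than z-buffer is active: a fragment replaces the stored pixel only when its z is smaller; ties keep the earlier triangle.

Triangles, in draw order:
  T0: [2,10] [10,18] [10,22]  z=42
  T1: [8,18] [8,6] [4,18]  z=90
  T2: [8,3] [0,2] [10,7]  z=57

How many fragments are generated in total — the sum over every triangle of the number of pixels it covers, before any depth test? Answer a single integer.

T0:
  2·area = 32
  edge (2, 10)→(10, 18): d=(8,8) right/bottom  bias=-1
  edge (10, 18)→(10, 22): d=(0,4) right/bottom  bias=-1
  edge (10, 22)→(2, 10): d=(-8,-12) top-left  bias=+0
    (0,4)@(1, 9): e=[0,36,-4] → .  [on edge]
    (1,5)@(3, 11): e=[0,28,4] → .  [on edge]
    (2,6)@(5, 13): e=[0,20,12] → .  [on edge]
    (3,7)@(7, 15): e=[0,12,20] → .  [on edge]
    (3,8)@(7, 17): e=[16,12,4] → X
    (4,8)@(9, 17): e=[0,4,28] → .  [on edge]
    (3,9)@(7, 19): e=[32,12,-12] → .
    (4,9)@(9, 19): e=[16,4,12] → X
    (4,10)@(9, 21): e=[32,4,-4] → .
  covered (2 px):
    . . . . .
    . . . . .
    . . . . .
    . . . . .
    . . . . .
    . . . . .
    . . . . .
    . . . . .
    . . . X .
    . . . . X
    . . . . .
T1:
  2·area = 48  (B↔C swapped to make it positive)
  edge (8, 18)→(4, 18): d=(-4,0) right/bottom  bias=-1
  edge (4, 18)→(8, 6): d=(4,-12) top-left  bias=+0
  edge (8, 6)→(8, 18): d=(0,12) right/bottom  bias=-1
    (4,1)@(9, 3): e=[60,0,-12] → .  [on edge]
    (3,4)@(7, 9): e=[36,0,12] → X  [on edge]
    (4,4)@(9, 9): e=[36,24,-12] → .
    (3,5)@(7, 11): e=[28,8,12] → X
    (4,5)@(9, 11): e=[28,32,-12] → .
    (3,6)@(7, 13): e=[20,16,12] → X
    (4,6)@(9, 13): e=[20,40,-12] → .
    (2,7)@(5, 15): e=[12,0,36] → X  [on edge]
    (4,7)@(9, 15): e=[12,48,-12] → .
    (2,8)@(5, 17): e=[4,8,36] → X
    (4,8)@(9, 17): e=[4,56,-12] → .
    (2,9)@(5, 19): e=[-4,16,36] → .
    (1,10)@(3, 21): e=[-12,0,60] → .  [on edge]
  covered (7 px):
    . . . . .
    . . . . .
    . . . . .
    . . . . .
    . . . X .
    . . . X .
    . . . X .
    . . X X .
    . . X X .
    . . . . .
    . . . . .
T2:
  2·area = 30  (B↔C swapped to make it positive)
  edge (8, 3)→(10, 7): d=(2,4) right/bottom  bias=-1
  edge (10, 7)→(0, 2): d=(-10,-5) top-left  bias=+0
  edge (0, 2)→(8, 3): d=(8,1) right/bottom  bias=-1
    (3,0)@(7, 1): e=[0,45,-15] → .  [on edge]
    (1,1)@(3, 3): e=[20,5,5] → X
    (2,1)@(5, 3): e=[12,15,3] → X
    (3,1)@(7, 3): e=[4,25,1] → X
    (4,1)@(9, 3): e=[-4,35,-1] → .
    (1,2)@(3, 5): e=[24,-15,21] → .
    (2,2)@(5, 5): e=[16,-5,19] → .
    (3,2)@(7, 5): e=[8,5,17] → X
    (4,2)@(9, 5): e=[0,15,15] → .  [on edge]
    (3,3)@(7, 7): e=[12,-15,33] → .
  covered (4 px):
    . . . . .
    . X X X .
    . . . X .
    . . . . .
    . . . . .
    . . . . .
    . . . . .
    . . . . .
    . . . . .
    . . . . .
    . . . . .

Answer: 13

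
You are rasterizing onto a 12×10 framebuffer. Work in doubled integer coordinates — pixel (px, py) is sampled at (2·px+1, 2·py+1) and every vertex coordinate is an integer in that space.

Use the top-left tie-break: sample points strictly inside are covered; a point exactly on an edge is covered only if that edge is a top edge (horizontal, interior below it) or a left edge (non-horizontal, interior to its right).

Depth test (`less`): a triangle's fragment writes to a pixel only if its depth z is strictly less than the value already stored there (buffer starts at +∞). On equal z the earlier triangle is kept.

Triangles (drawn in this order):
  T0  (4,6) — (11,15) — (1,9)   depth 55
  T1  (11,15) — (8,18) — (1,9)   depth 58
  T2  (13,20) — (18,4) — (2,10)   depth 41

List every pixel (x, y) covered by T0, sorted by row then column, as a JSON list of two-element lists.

T0:
  2·area = 48
  edge (4, 6)→(11, 15): d=(7,9) right/bottom  bias=-1
  edge (11, 15)→(1, 9): d=(-10,-6) top-left  bias=+0
  edge (1, 9)→(4, 6): d=(3,-3) top-left  bias=+0
    (4,0)@(9, 1): e=[-80,128,0] → ·  [on edge]
    (3,1)@(7, 3): e=[-48,96,0] → ·  [on edge]
    (2,2)@(5, 5): e=[-16,64,0] → ·  [on edge]
    (1,3)@(3, 7): e=[16,32,0] → #  [on edge]
    (2,3)@(5, 7): e=[-2,44,6] → ·
    (0,4)@(1, 9): e=[48,0,0] → #  [on edge]
    (2,4)@(5, 9): e=[12,24,12] → #
    (3,4)@(7, 9): e=[-6,36,18] → ·
    (0,5)@(1, 11): e=[62,-20,6] → ·
    (1,5)@(3, 11): e=[44,-8,12] → ·
    (2,5)@(5, 11): e=[26,4,18] → #
    (3,5)@(7, 11): e=[8,16,24] → #
    (5,7)@(11, 15): e=[0,0,48] → ·  [on edge]
  covered (7 px):
    · · · · · · · · · · · ·
    · · · · · · · · · · · ·
    · · · · · · · · · · · ·
    · # · · · · · · · · · ·
    # # # · · · · · · · · ·
    · · # # · · · · · · · ·
    · · · · # · · · · · · ·
    · · · · · · · · · · · ·
    · · · · · · · · · · · ·
    · · · · · · · · · · · ·
T1:
  2·area = 48
  edge (11, 15)→(8, 18): d=(-3,3) right/bottom  bias=-1
  edge (8, 18)→(1, 9): d=(-7,-9) top-left  bias=+0
  edge (1, 9)→(11, 15): d=(10,6) right/bottom  bias=-1
    (11,1)@(23, 3): e=[0,240,-192] → ·  [on edge]
    (10,2)@(21, 5): e=[0,208,-160] → ·  [on edge]
    (9,3)@(19, 7): e=[0,176,-128] → ·  [on edge]
    (0,4)@(1, 9): e=[48,0,0] → ·  [on edge]
    (8,4)@(17, 9): e=[0,144,-96] → ·  [on edge]
    (1,5)@(3, 11): e=[36,4,8] → #
    (2,5)@(5, 11): e=[30,22,-4] → ·
    (7,5)@(15, 11): e=[0,112,-64] → ·  [on edge]
    (1,6)@(3, 13): e=[30,-10,28] → ·
    (2,6)@(5, 13): e=[24,8,16] → #
    (3,6)@(7, 13): e=[18,26,4] → #
    (4,6)@(9, 13): e=[12,44,-8] → ·
    (6,6)@(13, 13): e=[0,80,-32] → ·  [on edge]
    (5,7)@(11, 15): e=[0,48,0] → ·  [on edge]
    (4,8)@(9, 17): e=[0,16,32] → ·  [on edge]
    (3,9)@(7, 19): e=[0,-16,64] → ·  [on edge]
  covered (5 px):
    · · · · · · · · · · · ·
    · · · · · · · · · · · ·
    · · · · · · · · · · · ·
    · · · · · · · · · · · ·
    · · · · · · · · · · · ·
    · # · · · · · · · · · ·
    · · # # · · · · · · · ·
    · · · # # · · · · · · ·
    · · · · · · · · · · · ·
    · · · · · · · · · · · ·
T2:
  2·area = 226  (B↔C swapped to make it positive)
  edge (13, 20)→(2, 10): d=(-11,-10) top-left  bias=+0
  edge (2, 10)→(18, 4): d=(16,-6) top-left  bias=+0
  edge (18, 4)→(13, 20): d=(-5,16) right/bottom  bias=-1
    (8,2)@(17, 5): e=[205,10,11] → #
    (9,2)@(19, 5): e=[225,22,-21] → ·
    (5,3)@(11, 7): e=[123,6,97] → #
    (6,3)@(13, 7): e=[143,18,65] → #
    (7,3)@(15, 7): e=[163,30,33] → #
    (9,3)@(19, 7): e=[203,54,-31] → ·
    (2,4)@(5, 9): e=[41,2,183] → #
    (3,4)@(7, 9): e=[61,14,151] → #
    (4,4)@(9, 9): e=[81,26,119] → #
    (8,4)@(17, 9): e=[161,74,-9] → ·
    (2,5)@(5, 11): e=[19,34,173] → #
    (8,5)@(17, 11): e=[139,106,-19] → ·
  covered (28 px):
    · · · · · · · · · · · ·
    · · · · · · · · · · · ·
    · · · · · · · · # · · ·
    · · · · · # # # # · · ·
    · · # # # # # # · · · ·
    · · # # # # # # · · · ·
    · · · # # # # # · · · ·
    · · · · # # # · · · · ·
    · · · · · # # · · · · ·
    · · · · · · # · · · · ·

Answer: [[1,3],[0,4],[1,4],[2,4],[2,5],[3,5],[4,6]]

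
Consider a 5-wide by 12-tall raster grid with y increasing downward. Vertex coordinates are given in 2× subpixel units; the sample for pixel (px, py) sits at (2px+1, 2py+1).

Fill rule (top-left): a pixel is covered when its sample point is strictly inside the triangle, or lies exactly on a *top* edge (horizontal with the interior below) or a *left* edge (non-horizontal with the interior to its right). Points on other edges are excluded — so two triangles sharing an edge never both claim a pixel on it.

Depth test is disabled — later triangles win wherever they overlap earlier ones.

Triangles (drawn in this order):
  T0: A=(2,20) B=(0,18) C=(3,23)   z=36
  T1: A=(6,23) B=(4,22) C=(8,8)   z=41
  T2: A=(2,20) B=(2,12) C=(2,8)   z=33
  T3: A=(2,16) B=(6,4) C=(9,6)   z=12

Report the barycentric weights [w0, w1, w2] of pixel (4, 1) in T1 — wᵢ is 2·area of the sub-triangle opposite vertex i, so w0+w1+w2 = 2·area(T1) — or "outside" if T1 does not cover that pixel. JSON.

T0:
  2·area = 4  (B↔C swapped to make it positive)
  edge (2, 20)→(3, 23): d=(1,3) right/bottom  bias=-1
  edge (3, 23)→(0, 18): d=(-3,-5) top-left  bias=+0
  edge (0, 18)→(2, 20): d=(2,2) right/bottom  bias=-1
    (0,8)@(1, 17): e=[0,8,-4] → .  [on edge]
    (0,9)@(1, 19): e=[2,2,0] → .  [on edge]
    (1,10)@(3, 21): e=[-2,6,0] → .  [on edge]
    (1,11)@(3, 23): e=[0,0,4] → .  [on edge]
    (2,11)@(5, 23): e=[-6,10,0] → .  [on edge]
  covered (0 px):
    . . . . .
    . . . . .
    . . . . .
    . . . . .
    . . . . .
    . . . . .
    . . . . .
    . . . . .
    . . . . .
    . . . . .
    . . . . .
    . . . . .
T1:
  2·area = 32
  edge (6, 23)→(4, 22): d=(-2,-1) top-left  bias=+0
  edge (4, 22)→(8, 8): d=(4,-14) top-left  bias=+0
  edge (8, 8)→(6, 23): d=(-2,15) right/bottom  bias=-1
    (3,6)@(7, 13): e=[21,6,5] → X
    (4,6)@(9, 13): e=[23,34,-25] → .
    (3,7)@(7, 15): e=[17,14,1] → X
    (4,7)@(9, 15): e=[19,42,-29] → .
    (3,8)@(7, 17): e=[13,22,-3] → .
    (2,9)@(5, 19): e=[7,2,23] → X
    (3,9)@(7, 19): e=[9,30,-7] → .
    (2,10)@(5, 21): e=[3,10,19] → X
    (3,10)@(7, 21): e=[5,38,-11] → .
    (2,11)@(5, 23): e=[-1,18,15] → .
  covered (4 px):
    . . . . .
    . . . . .
    . . . . .
    . . . . .
    . . . . .
    . . . . .
    . . . X .
    . . . X .
    . . . . .
    . . X . .
    . . X . .
    . . . . .
T2:
  degenerate (2·area = 0) — covers nothing
T3:
  2·area = 44
  edge (2, 16)→(6, 4): d=(4,-12) top-left  bias=+0
  edge (6, 4)→(9, 6): d=(3,2) right/bottom  bias=-1
  edge (9, 6)→(2, 16): d=(-7,10) right/bottom  bias=-1
    (3,0)@(7, 1): e=[0,-11,55] → .  [on edge]
    (3,2)@(7, 5): e=[16,1,27] → X
    (4,2)@(9, 5): e=[40,-3,7] → .
    (2,3)@(5, 7): e=[0,11,33] → X  [on edge]
    (4,3)@(9, 7): e=[48,3,-7] → .
    (2,4)@(5, 9): e=[8,17,19] → X
    (3,4)@(7, 9): e=[32,13,-1] → .
    (2,5)@(5, 11): e=[16,23,5] → X
    (3,5)@(7, 11): e=[40,19,-15] → .
    (1,6)@(3, 13): e=[0,33,11] → X  [on edge]
    (2,6)@(5, 13): e=[24,29,-9] → .
    (1,7)@(3, 15): e=[8,39,-3] → .
    (0,9)@(1, 19): e=[0,55,-11] → .  [on edge]
  covered (6 px):
    . . . . .
    . . . . .
    . . . X .
    . . X X .
    . . X . .
    . . X . .
    . X . . .
    . . . . .
    . . . . .
    . . . . .
    . . . . .
    . . . . .

Result: "outside"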